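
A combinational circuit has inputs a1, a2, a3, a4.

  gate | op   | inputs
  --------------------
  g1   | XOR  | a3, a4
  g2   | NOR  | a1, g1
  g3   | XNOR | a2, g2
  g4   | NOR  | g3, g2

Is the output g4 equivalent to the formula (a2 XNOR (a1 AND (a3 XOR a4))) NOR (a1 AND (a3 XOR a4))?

No

g1 = a3 XOR a4
g2 = a1 NOR g1 = a1 NOR (a3 XOR a4)
g3 = a2 XNOR g2 = a2 XNOR (a1 NOR (a3 XOR a4))
g4 = g3 NOR g2 = (a2 XNOR (a1 NOR (a3 XOR a4))) NOR (a1 NOR (a3 XOR a4))
At a1=0, a2=1, a3=0, a4=0: circuit gives 0, formula gives 1.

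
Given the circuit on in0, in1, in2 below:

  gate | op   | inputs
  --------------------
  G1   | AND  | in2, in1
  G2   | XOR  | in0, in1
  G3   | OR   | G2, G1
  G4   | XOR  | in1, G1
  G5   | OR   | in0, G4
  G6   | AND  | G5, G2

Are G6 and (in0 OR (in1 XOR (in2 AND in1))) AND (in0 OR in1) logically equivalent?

G1 = in2 AND in1
G2 = in0 XOR in1
G4 = in1 XOR G1 = in1 XOR (in2 AND in1)
G5 = in0 OR G4 = in0 OR (in1 XOR (in2 AND in1))
G6 = G5 AND G2 = (in0 OR (in1 XOR (in2 AND in1))) AND (in0 XOR in1)
At in0=1, in1=1, in2=0: circuit gives 0, formula gives 1.

No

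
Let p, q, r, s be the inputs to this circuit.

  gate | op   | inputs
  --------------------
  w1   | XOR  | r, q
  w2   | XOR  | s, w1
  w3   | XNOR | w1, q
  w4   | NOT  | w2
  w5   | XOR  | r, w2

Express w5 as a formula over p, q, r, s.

r XOR (s XOR (r XOR q))

w1 = r XOR q
w2 = s XOR w1 = s XOR (r XOR q)
w5 = r XOR w2 = r XOR (s XOR (r XOR q))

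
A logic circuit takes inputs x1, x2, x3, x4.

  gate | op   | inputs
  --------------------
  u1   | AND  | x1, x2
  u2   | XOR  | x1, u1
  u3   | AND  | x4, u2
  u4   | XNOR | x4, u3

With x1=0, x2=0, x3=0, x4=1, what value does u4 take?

u1 = 0 AND 0 = 0
u2 = 0 XOR 0 = 0
u3 = 1 AND 0 = 0
u4 = 1 XNOR 0 = 0

0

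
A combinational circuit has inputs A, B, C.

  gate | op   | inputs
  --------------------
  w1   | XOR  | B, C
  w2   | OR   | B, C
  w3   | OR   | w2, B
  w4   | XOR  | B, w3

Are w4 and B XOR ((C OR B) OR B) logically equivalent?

w2 = B OR C
w3 = w2 OR B = (B OR C) OR B
w4 = B XOR w3 = B XOR ((B OR C) OR B)
At A=0, B=0, C=0: circuit gives 0, formula gives 0.
At A=0, B=0, C=1: circuit gives 1, formula gives 1.
Agrees on all 8 inputs.

Yes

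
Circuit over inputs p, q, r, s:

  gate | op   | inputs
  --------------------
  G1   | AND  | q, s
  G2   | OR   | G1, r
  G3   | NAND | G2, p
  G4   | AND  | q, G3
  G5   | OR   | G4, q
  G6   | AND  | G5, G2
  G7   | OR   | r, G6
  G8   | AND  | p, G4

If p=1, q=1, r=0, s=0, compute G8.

G1 = 1 AND 0 = 0
G2 = 0 OR 0 = 0
G3 = 0 NAND 1 = 1
G4 = 1 AND 1 = 1
G8 = 1 AND 1 = 1

1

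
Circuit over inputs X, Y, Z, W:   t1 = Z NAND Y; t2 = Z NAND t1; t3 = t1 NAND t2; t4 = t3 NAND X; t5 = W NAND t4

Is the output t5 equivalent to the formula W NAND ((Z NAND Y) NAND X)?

No

t1 = Z NAND Y
t2 = Z NAND t1 = Z NAND (Z NAND Y)
t3 = t1 NAND t2 = (Z NAND Y) NAND (Z NAND (Z NAND Y))
t4 = t3 NAND X = ((Z NAND Y) NAND (Z NAND (Z NAND Y))) NAND X
t5 = W NAND t4 = W NAND (((Z NAND Y) NAND (Z NAND (Z NAND Y))) NAND X)
At X=1, Y=0, Z=0, W=1: circuit gives 0, formula gives 1.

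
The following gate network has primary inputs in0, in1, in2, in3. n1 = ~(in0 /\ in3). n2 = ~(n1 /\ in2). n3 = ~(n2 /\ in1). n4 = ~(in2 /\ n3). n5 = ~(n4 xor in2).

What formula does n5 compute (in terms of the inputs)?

~((~(in2 /\ (~((~((~(in0 /\ in3)) /\ in2)) /\ in1)))) xor in2)

n1 = ~(in0 /\ in3)
n2 = ~(n1 /\ in2) = ~((~(in0 /\ in3)) /\ in2)
n3 = ~(n2 /\ in1) = ~((~((~(in0 /\ in3)) /\ in2)) /\ in1)
n4 = ~(in2 /\ n3) = ~(in2 /\ (~((~((~(in0 /\ in3)) /\ in2)) /\ in1)))
n5 = ~(n4 xor in2) = ~((~(in2 /\ (~((~((~(in0 /\ in3)) /\ in2)) /\ in1)))) xor in2)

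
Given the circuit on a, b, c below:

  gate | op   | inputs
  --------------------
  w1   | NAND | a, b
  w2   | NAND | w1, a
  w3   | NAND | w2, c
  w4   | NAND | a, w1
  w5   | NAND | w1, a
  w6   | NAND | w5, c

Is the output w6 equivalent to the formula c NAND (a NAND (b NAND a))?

w1 = a NAND b
w5 = w1 NAND a = (a NAND b) NAND a
w6 = w5 NAND c = ((a NAND b) NAND a) NAND c
At a=0, b=0, c=1: circuit gives 0, formula gives 0.
At a=0, b=0, c=0: circuit gives 1, formula gives 1.
Agrees on all 8 inputs.

Yes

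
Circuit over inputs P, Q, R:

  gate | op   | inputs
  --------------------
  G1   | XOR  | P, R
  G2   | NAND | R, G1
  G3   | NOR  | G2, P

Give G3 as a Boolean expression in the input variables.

G1 = P XOR R
G2 = R NAND G1 = R NAND (P XOR R)
G3 = G2 NOR P = (R NAND (P XOR R)) NOR P

(R NAND (P XOR R)) NOR P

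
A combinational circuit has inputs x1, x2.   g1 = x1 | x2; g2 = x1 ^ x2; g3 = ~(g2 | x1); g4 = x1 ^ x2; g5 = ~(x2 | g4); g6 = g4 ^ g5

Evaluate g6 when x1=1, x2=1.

0

g4 = 1 ^ 1 = 0
g5 = ~(1 | 0) = 0
g6 = 0 ^ 0 = 0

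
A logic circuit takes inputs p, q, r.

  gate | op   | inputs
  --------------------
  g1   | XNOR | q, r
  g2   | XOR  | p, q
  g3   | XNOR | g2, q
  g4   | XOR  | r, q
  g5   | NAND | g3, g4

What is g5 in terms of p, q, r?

g2 = p XOR q
g3 = g2 XNOR q = (p XOR q) XNOR q
g4 = r XOR q
g5 = g3 NAND g4 = ((p XOR q) XNOR q) NAND (r XOR q)

((p XOR q) XNOR q) NAND (r XOR q)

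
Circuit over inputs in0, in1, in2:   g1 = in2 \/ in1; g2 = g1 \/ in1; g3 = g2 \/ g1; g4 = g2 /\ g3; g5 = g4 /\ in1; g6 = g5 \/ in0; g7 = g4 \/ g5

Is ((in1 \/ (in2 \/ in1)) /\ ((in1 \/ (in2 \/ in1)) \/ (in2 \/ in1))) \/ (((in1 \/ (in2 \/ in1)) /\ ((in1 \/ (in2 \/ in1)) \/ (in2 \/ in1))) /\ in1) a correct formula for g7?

g1 = in2 \/ in1
g2 = g1 \/ in1 = (in2 \/ in1) \/ in1
g3 = g2 \/ g1 = ((in2 \/ in1) \/ in1) \/ (in2 \/ in1)
g4 = g2 /\ g3 = ((in2 \/ in1) \/ in1) /\ (((in2 \/ in1) \/ in1) \/ (in2 \/ in1))
g5 = g4 /\ in1 = (((in2 \/ in1) \/ in1) /\ (((in2 \/ in1) \/ in1) \/ (in2 \/ in1))) /\ in1
g7 = g4 \/ g5 = (((in2 \/ in1) \/ in1) /\ (((in2 \/ in1) \/ in1) \/ (in2 \/ in1))) \/ ((((in2 \/ in1) \/ in1) /\ (((in2 \/ in1) \/ in1) \/ (in2 \/ in1))) /\ in1)
At in0=0, in1=0, in2=0: circuit gives 0, formula gives 0.
At in0=0, in1=0, in2=1: circuit gives 1, formula gives 1.
Agrees on all 8 inputs.

Yes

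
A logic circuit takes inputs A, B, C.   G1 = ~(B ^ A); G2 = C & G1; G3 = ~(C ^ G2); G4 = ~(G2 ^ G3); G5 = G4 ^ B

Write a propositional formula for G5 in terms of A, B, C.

(~((C & (~(B ^ A))) ^ (~(C ^ (C & (~(B ^ A))))))) ^ B

G1 = ~(B ^ A)
G2 = C & G1 = C & (~(B ^ A))
G3 = ~(C ^ G2) = ~(C ^ (C & (~(B ^ A))))
G4 = ~(G2 ^ G3) = ~((C & (~(B ^ A))) ^ (~(C ^ (C & (~(B ^ A))))))
G5 = G4 ^ B = (~((C & (~(B ^ A))) ^ (~(C ^ (C & (~(B ^ A))))))) ^ B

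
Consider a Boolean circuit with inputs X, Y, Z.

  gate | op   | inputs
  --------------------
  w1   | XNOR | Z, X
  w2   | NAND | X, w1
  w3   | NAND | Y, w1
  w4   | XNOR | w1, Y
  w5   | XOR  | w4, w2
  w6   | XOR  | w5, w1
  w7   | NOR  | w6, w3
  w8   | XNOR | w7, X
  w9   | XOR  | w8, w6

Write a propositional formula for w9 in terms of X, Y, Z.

((((((Z XNOR X) XNOR Y) XOR (X NAND (Z XNOR X))) XOR (Z XNOR X)) NOR (Y NAND (Z XNOR X))) XNOR X) XOR ((((Z XNOR X) XNOR Y) XOR (X NAND (Z XNOR X))) XOR (Z XNOR X))

w1 = Z XNOR X
w2 = X NAND w1 = X NAND (Z XNOR X)
w3 = Y NAND w1 = Y NAND (Z XNOR X)
w4 = w1 XNOR Y = (Z XNOR X) XNOR Y
w5 = w4 XOR w2 = ((Z XNOR X) XNOR Y) XOR (X NAND (Z XNOR X))
w6 = w5 XOR w1 = (((Z XNOR X) XNOR Y) XOR (X NAND (Z XNOR X))) XOR (Z XNOR X)
w7 = w6 NOR w3 = ((((Z XNOR X) XNOR Y) XOR (X NAND (Z XNOR X))) XOR (Z XNOR X)) NOR (Y NAND (Z XNOR X))
w8 = w7 XNOR X = (((((Z XNOR X) XNOR Y) XOR (X NAND (Z XNOR X))) XOR (Z XNOR X)) NOR (Y NAND (Z XNOR X))) XNOR X
w9 = w8 XOR w6 = ((((((Z XNOR X) XNOR Y) XOR (X NAND (Z XNOR X))) XOR (Z XNOR X)) NOR (Y NAND (Z XNOR X))) XNOR X) XOR ((((Z XNOR X) XNOR Y) XOR (X NAND (Z XNOR X))) XOR (Z XNOR X))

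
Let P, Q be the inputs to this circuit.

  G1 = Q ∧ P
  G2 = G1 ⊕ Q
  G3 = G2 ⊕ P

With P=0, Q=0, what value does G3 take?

0

G1 = 0 ∧ 0 = 0
G2 = 0 ⊕ 0 = 0
G3 = 0 ⊕ 0 = 0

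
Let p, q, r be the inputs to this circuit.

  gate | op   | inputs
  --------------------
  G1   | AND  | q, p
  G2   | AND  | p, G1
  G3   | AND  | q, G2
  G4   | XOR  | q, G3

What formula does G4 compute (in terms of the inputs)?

q XOR (q AND (p AND (q AND p)))

G1 = q AND p
G2 = p AND G1 = p AND (q AND p)
G3 = q AND G2 = q AND (p AND (q AND p))
G4 = q XOR G3 = q XOR (q AND (p AND (q AND p)))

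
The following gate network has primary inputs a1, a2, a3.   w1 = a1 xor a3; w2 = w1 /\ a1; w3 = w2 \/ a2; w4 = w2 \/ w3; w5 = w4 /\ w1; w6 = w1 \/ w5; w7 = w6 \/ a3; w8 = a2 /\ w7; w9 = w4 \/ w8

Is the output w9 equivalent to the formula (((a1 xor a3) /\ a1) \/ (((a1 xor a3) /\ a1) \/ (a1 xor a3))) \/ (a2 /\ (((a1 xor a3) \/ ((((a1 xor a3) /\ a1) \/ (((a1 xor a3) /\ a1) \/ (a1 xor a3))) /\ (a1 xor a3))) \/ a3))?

w1 = a1 xor a3
w2 = w1 /\ a1 = (a1 xor a3) /\ a1
w3 = w2 \/ a2 = ((a1 xor a3) /\ a1) \/ a2
w4 = w2 \/ w3 = ((a1 xor a3) /\ a1) \/ (((a1 xor a3) /\ a1) \/ a2)
w5 = w4 /\ w1 = (((a1 xor a3) /\ a1) \/ (((a1 xor a3) /\ a1) \/ a2)) /\ (a1 xor a3)
w6 = w1 \/ w5 = (a1 xor a3) \/ ((((a1 xor a3) /\ a1) \/ (((a1 xor a3) /\ a1) \/ a2)) /\ (a1 xor a3))
w7 = w6 \/ a3 = ((a1 xor a3) \/ ((((a1 xor a3) /\ a1) \/ (((a1 xor a3) /\ a1) \/ a2)) /\ (a1 xor a3))) \/ a3
w8 = a2 /\ w7 = a2 /\ (((a1 xor a3) \/ ((((a1 xor a3) /\ a1) \/ (((a1 xor a3) /\ a1) \/ a2)) /\ (a1 xor a3))) \/ a3)
w9 = w4 \/ w8 = (((a1 xor a3) /\ a1) \/ (((a1 xor a3) /\ a1) \/ a2)) \/ (a2 /\ (((a1 xor a3) \/ ((((a1 xor a3) /\ a1) \/ (((a1 xor a3) /\ a1) \/ a2)) /\ (a1 xor a3))) \/ a3))
At a1=0, a2=0, a3=1: circuit gives 0, formula gives 1.

No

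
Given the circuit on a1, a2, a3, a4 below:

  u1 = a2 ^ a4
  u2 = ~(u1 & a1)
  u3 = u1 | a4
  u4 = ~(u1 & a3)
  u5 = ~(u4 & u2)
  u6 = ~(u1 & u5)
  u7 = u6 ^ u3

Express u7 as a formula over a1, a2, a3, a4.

(~((a2 ^ a4) & (~((~((a2 ^ a4) & a3)) & (~((a2 ^ a4) & a1)))))) ^ ((a2 ^ a4) | a4)

u1 = a2 ^ a4
u2 = ~(u1 & a1) = ~((a2 ^ a4) & a1)
u3 = u1 | a4 = (a2 ^ a4) | a4
u4 = ~(u1 & a3) = ~((a2 ^ a4) & a3)
u5 = ~(u4 & u2) = ~((~((a2 ^ a4) & a3)) & (~((a2 ^ a4) & a1)))
u6 = ~(u1 & u5) = ~((a2 ^ a4) & (~((~((a2 ^ a4) & a3)) & (~((a2 ^ a4) & a1)))))
u7 = u6 ^ u3 = (~((a2 ^ a4) & (~((~((a2 ^ a4) & a3)) & (~((a2 ^ a4) & a1)))))) ^ ((a2 ^ a4) | a4)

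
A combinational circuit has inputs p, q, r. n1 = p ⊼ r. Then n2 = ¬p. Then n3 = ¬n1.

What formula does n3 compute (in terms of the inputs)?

¬(p ⊼ r)

n1 = p ⊼ r
n3 = ¬n1 = ¬(p ⊼ r)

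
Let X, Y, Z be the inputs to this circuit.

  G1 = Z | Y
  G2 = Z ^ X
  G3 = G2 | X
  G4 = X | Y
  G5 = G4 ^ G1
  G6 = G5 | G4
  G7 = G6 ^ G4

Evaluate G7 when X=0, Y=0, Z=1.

1

G1 = 1 | 0 = 1
G4 = 0 | 0 = 0
G5 = 0 ^ 1 = 1
G6 = 1 | 0 = 1
G7 = 1 ^ 0 = 1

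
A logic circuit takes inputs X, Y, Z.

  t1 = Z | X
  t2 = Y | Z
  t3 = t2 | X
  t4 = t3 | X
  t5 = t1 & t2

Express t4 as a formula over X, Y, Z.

t2 = Y | Z
t3 = t2 | X = (Y | Z) | X
t4 = t3 | X = ((Y | Z) | X) | X

((Y | Z) | X) | X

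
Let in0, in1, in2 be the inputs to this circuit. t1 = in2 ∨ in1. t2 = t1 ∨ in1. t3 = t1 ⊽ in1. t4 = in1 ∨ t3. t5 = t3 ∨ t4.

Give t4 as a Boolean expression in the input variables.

in1 ∨ ((in2 ∨ in1) ⊽ in1)

t1 = in2 ∨ in1
t3 = t1 ⊽ in1 = (in2 ∨ in1) ⊽ in1
t4 = in1 ∨ t3 = in1 ∨ ((in2 ∨ in1) ⊽ in1)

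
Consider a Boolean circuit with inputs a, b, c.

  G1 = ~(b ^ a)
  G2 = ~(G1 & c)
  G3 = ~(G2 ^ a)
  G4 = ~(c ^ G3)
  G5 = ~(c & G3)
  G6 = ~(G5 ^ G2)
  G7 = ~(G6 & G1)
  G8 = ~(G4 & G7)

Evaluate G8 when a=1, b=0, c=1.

G1 = ~(0 ^ 1) = 0
G2 = ~(0 & 1) = 1
G3 = ~(1 ^ 1) = 1
G4 = ~(1 ^ 1) = 1
G5 = ~(1 & 1) = 0
G6 = ~(0 ^ 1) = 0
G7 = ~(0 & 0) = 1
G8 = ~(1 & 1) = 0

0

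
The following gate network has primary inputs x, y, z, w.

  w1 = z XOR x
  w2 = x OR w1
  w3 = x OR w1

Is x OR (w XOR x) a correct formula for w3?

w1 = z XOR x
w3 = x OR w1 = x OR (z XOR x)
At x=0, y=0, z=0, w=1: circuit gives 0, formula gives 1.

No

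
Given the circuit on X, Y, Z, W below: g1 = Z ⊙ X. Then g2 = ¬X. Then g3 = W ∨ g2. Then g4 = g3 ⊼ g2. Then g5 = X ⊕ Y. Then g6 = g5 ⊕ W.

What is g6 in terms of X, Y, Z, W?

g5 = X ⊕ Y
g6 = g5 ⊕ W = (X ⊕ Y) ⊕ W

(X ⊕ Y) ⊕ W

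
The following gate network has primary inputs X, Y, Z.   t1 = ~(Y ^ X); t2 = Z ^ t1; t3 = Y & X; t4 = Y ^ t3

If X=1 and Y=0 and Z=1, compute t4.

t3 = 0 & 1 = 0
t4 = 0 ^ 0 = 0

0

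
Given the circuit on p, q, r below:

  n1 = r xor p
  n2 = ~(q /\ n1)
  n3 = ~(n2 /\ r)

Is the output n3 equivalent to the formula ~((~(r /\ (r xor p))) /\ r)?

No

n1 = r xor p
n2 = ~(q /\ n1) = ~(q /\ (r xor p))
n3 = ~(n2 /\ r) = ~((~(q /\ (r xor p))) /\ r)
At p=0, q=0, r=1: circuit gives 0, formula gives 1.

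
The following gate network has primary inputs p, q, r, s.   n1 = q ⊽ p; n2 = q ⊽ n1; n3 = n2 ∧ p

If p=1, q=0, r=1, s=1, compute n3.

n1 = 0 ⊽ 1 = 0
n2 = 0 ⊽ 0 = 1
n3 = 1 ∧ 1 = 1

1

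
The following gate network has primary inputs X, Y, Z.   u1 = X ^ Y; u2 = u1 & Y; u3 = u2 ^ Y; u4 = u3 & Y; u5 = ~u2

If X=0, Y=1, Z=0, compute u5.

u1 = 0 ^ 1 = 1
u2 = 1 & 1 = 1
u5 = ~1 = 0

0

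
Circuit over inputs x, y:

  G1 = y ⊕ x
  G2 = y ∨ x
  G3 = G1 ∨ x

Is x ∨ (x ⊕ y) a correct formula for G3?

Yes

G1 = y ⊕ x
G3 = G1 ∨ x = (y ⊕ x) ∨ x
At x=0, y=0: circuit gives 0, formula gives 0.
At x=0, y=1: circuit gives 1, formula gives 1.
Agrees on all 4 inputs.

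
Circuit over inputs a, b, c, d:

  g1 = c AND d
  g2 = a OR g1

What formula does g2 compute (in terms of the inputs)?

g1 = c AND d
g2 = a OR g1 = a OR (c AND d)

a OR (c AND d)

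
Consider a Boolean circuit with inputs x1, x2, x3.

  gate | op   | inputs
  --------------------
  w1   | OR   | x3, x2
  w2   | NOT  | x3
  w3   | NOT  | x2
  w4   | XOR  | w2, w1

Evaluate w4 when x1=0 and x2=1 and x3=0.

0

w1 = 0 OR 1 = 1
w2 = NOT 0 = 1
w4 = 1 XOR 1 = 0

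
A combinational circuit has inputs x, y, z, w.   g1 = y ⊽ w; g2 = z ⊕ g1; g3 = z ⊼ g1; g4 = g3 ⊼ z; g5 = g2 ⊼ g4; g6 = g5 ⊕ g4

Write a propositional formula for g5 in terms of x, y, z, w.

g1 = y ⊽ w
g2 = z ⊕ g1 = z ⊕ (y ⊽ w)
g3 = z ⊼ g1 = z ⊼ (y ⊽ w)
g4 = g3 ⊼ z = (z ⊼ (y ⊽ w)) ⊼ z
g5 = g2 ⊼ g4 = (z ⊕ (y ⊽ w)) ⊼ ((z ⊼ (y ⊽ w)) ⊼ z)

(z ⊕ (y ⊽ w)) ⊼ ((z ⊼ (y ⊽ w)) ⊼ z)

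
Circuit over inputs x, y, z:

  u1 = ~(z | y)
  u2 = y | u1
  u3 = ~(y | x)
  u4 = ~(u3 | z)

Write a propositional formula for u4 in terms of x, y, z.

~((~(y | x)) | z)

u3 = ~(y | x)
u4 = ~(u3 | z) = ~((~(y | x)) | z)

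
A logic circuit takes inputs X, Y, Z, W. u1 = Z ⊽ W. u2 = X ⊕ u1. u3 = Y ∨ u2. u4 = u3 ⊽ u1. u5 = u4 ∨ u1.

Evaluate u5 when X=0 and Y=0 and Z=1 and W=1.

u1 = 1 ⊽ 1 = 0
u2 = 0 ⊕ 0 = 0
u3 = 0 ∨ 0 = 0
u4 = 0 ⊽ 0 = 1
u5 = 1 ∨ 0 = 1

1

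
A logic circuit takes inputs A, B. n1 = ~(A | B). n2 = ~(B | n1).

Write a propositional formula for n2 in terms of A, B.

n1 = ~(A | B)
n2 = ~(B | n1) = ~(B | (~(A | B)))

~(B | (~(A | B)))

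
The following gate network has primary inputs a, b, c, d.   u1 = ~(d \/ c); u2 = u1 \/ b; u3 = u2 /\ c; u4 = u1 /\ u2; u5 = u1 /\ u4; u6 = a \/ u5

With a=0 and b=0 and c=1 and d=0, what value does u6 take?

u1 = ~(0 \/ 1) = 0
u2 = 0 \/ 0 = 0
u4 = 0 /\ 0 = 0
u5 = 0 /\ 0 = 0
u6 = 0 \/ 0 = 0

0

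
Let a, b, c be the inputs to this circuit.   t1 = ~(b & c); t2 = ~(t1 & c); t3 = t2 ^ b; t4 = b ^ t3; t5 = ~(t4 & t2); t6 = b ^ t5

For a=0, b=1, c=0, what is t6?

t1 = ~(1 & 0) = 1
t2 = ~(1 & 0) = 1
t3 = 1 ^ 1 = 0
t4 = 1 ^ 0 = 1
t5 = ~(1 & 1) = 0
t6 = 1 ^ 0 = 1

1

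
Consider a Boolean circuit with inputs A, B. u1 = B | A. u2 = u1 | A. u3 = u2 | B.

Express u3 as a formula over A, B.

u1 = B | A
u2 = u1 | A = (B | A) | A
u3 = u2 | B = ((B | A) | A) | B

((B | A) | A) | B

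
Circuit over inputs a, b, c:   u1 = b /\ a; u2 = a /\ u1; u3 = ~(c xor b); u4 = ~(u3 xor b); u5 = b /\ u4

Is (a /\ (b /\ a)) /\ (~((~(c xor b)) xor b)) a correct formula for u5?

u3 = ~(c xor b)
u4 = ~(u3 xor b) = ~((~(c xor b)) xor b)
u5 = b /\ u4 = b /\ (~((~(c xor b)) xor b))
At a=0, b=1, c=1: circuit gives 1, formula gives 0.

No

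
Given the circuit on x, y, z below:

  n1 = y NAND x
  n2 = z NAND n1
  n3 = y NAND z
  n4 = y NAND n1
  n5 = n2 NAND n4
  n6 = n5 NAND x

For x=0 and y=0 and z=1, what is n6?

n1 = 0 NAND 0 = 1
n2 = 1 NAND 1 = 0
n4 = 0 NAND 1 = 1
n5 = 0 NAND 1 = 1
n6 = 1 NAND 0 = 1

1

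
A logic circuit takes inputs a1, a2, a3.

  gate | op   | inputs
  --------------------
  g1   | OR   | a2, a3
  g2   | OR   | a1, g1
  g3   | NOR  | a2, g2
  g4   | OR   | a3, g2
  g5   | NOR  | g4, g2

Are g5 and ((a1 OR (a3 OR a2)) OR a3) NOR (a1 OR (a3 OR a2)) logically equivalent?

Yes

g1 = a2 OR a3
g2 = a1 OR g1 = a1 OR (a2 OR a3)
g4 = a3 OR g2 = a3 OR (a1 OR (a2 OR a3))
g5 = g4 NOR g2 = (a3 OR (a1 OR (a2 OR a3))) NOR (a1 OR (a2 OR a3))
At a1=0, a2=0, a3=1: circuit gives 0, formula gives 0.
At a1=0, a2=0, a3=0: circuit gives 1, formula gives 1.
Agrees on all 8 inputs.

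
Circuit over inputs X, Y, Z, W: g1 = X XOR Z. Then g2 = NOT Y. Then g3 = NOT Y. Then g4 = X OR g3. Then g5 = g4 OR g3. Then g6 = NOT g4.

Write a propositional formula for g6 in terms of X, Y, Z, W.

NOT (X OR NOT Y)

g3 = NOT Y
g4 = X OR g3 = X OR NOT Y
g6 = NOT g4 = NOT (X OR NOT Y)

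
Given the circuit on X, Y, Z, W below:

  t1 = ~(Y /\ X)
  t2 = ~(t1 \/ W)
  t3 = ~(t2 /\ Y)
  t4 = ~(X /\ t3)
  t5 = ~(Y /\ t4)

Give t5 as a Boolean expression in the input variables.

t1 = ~(Y /\ X)
t2 = ~(t1 \/ W) = ~((~(Y /\ X)) \/ W)
t3 = ~(t2 /\ Y) = ~((~((~(Y /\ X)) \/ W)) /\ Y)
t4 = ~(X /\ t3) = ~(X /\ (~((~((~(Y /\ X)) \/ W)) /\ Y)))
t5 = ~(Y /\ t4) = ~(Y /\ (~(X /\ (~((~((~(Y /\ X)) \/ W)) /\ Y)))))

~(Y /\ (~(X /\ (~((~((~(Y /\ X)) \/ W)) /\ Y)))))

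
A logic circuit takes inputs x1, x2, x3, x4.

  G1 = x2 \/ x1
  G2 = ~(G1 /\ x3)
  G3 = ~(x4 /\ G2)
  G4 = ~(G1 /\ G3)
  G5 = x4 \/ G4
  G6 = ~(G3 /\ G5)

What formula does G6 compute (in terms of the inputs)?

~((~(x4 /\ (~((x2 \/ x1) /\ x3)))) /\ (x4 \/ (~((x2 \/ x1) /\ (~(x4 /\ (~((x2 \/ x1) /\ x3))))))))

G1 = x2 \/ x1
G2 = ~(G1 /\ x3) = ~((x2 \/ x1) /\ x3)
G3 = ~(x4 /\ G2) = ~(x4 /\ (~((x2 \/ x1) /\ x3)))
G4 = ~(G1 /\ G3) = ~((x2 \/ x1) /\ (~(x4 /\ (~((x2 \/ x1) /\ x3)))))
G5 = x4 \/ G4 = x4 \/ (~((x2 \/ x1) /\ (~(x4 /\ (~((x2 \/ x1) /\ x3))))))
G6 = ~(G3 /\ G5) = ~((~(x4 /\ (~((x2 \/ x1) /\ x3)))) /\ (x4 \/ (~((x2 \/ x1) /\ (~(x4 /\ (~((x2 \/ x1) /\ x3))))))))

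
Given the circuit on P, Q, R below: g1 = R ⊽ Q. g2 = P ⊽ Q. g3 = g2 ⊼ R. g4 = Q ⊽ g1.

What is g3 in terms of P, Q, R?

(P ⊽ Q) ⊼ R

g2 = P ⊽ Q
g3 = g2 ⊼ R = (P ⊽ Q) ⊼ R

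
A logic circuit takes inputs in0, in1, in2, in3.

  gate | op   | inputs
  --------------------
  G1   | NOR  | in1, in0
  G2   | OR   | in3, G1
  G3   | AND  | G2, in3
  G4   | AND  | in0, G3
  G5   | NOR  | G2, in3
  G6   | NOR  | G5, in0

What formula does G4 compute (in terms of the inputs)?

G1 = in1 NOR in0
G2 = in3 OR G1 = in3 OR (in1 NOR in0)
G3 = G2 AND in3 = (in3 OR (in1 NOR in0)) AND in3
G4 = in0 AND G3 = in0 AND ((in3 OR (in1 NOR in0)) AND in3)

in0 AND ((in3 OR (in1 NOR in0)) AND in3)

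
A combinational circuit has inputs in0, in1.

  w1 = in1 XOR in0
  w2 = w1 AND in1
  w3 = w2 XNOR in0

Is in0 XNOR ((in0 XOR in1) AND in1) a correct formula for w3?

w1 = in1 XOR in0
w2 = w1 AND in1 = (in1 XOR in0) AND in1
w3 = w2 XNOR in0 = ((in1 XOR in0) AND in1) XNOR in0
At in0=0, in1=1: circuit gives 0, formula gives 0.
At in0=0, in1=0: circuit gives 1, formula gives 1.
Agrees on all 4 inputs.

Yes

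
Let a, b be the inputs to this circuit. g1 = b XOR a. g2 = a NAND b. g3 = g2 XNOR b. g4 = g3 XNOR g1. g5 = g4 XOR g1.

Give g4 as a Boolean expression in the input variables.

((a NAND b) XNOR b) XNOR (b XOR a)

g1 = b XOR a
g2 = a NAND b
g3 = g2 XNOR b = (a NAND b) XNOR b
g4 = g3 XNOR g1 = ((a NAND b) XNOR b) XNOR (b XOR a)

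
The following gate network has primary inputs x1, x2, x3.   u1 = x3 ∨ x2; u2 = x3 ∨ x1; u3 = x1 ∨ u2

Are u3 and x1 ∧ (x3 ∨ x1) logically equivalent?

u2 = x3 ∨ x1
u3 = x1 ∨ u2 = x1 ∨ (x3 ∨ x1)
At x1=0, x2=0, x3=1: circuit gives 1, formula gives 0.

No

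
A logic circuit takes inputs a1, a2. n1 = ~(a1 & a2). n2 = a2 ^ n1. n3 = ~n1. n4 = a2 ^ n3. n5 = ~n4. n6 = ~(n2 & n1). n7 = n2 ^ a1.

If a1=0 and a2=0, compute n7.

n1 = ~(0 & 0) = 1
n2 = 0 ^ 1 = 1
n7 = 1 ^ 0 = 1

1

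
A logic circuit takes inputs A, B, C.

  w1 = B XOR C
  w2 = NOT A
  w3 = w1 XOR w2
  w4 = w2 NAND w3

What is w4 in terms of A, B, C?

w1 = B XOR C
w2 = NOT A
w3 = w1 XOR w2 = (B XOR C) XOR NOT A
w4 = w2 NAND w3 = NOT A NAND ((B XOR C) XOR NOT A)

NOT A NAND ((B XOR C) XOR NOT A)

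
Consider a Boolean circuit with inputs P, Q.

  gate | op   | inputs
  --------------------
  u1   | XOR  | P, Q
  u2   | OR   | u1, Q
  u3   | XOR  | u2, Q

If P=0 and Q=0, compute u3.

u1 = 0 XOR 0 = 0
u2 = 0 OR 0 = 0
u3 = 0 XOR 0 = 0

0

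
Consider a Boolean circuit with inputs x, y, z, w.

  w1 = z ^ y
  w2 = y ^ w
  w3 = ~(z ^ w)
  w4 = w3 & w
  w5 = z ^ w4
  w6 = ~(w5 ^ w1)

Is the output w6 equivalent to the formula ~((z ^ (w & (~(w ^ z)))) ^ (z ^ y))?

Yes

w1 = z ^ y
w3 = ~(z ^ w)
w4 = w3 & w = (~(z ^ w)) & w
w5 = z ^ w4 = z ^ ((~(z ^ w)) & w)
w6 = ~(w5 ^ w1) = ~((z ^ ((~(z ^ w)) & w)) ^ (z ^ y))
At x=0, y=0, z=1, w=1: circuit gives 0, formula gives 0.
At x=0, y=0, z=0, w=0: circuit gives 1, formula gives 1.
Agrees on all 16 inputs.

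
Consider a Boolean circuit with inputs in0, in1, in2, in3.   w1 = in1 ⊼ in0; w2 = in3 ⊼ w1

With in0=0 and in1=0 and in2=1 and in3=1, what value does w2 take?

0

w1 = 0 ⊼ 0 = 1
w2 = 1 ⊼ 1 = 0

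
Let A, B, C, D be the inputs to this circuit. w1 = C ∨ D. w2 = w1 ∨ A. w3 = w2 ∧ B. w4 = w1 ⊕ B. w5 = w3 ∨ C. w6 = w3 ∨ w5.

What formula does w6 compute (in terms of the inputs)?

(((C ∨ D) ∨ A) ∧ B) ∨ ((((C ∨ D) ∨ A) ∧ B) ∨ C)

w1 = C ∨ D
w2 = w1 ∨ A = (C ∨ D) ∨ A
w3 = w2 ∧ B = ((C ∨ D) ∨ A) ∧ B
w5 = w3 ∨ C = (((C ∨ D) ∨ A) ∧ B) ∨ C
w6 = w3 ∨ w5 = (((C ∨ D) ∨ A) ∧ B) ∨ ((((C ∨ D) ∨ A) ∧ B) ∨ C)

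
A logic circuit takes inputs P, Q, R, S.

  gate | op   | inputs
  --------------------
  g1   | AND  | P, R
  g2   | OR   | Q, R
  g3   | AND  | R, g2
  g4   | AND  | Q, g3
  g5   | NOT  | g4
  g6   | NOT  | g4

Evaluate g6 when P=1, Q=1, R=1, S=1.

0

g2 = 1 OR 1 = 1
g3 = 1 AND 1 = 1
g4 = 1 AND 1 = 1
g6 = NOT 1 = 0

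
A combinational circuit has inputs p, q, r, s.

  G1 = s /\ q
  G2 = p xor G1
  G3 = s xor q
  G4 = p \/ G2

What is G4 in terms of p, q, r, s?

G1 = s /\ q
G2 = p xor G1 = p xor (s /\ q)
G4 = p \/ G2 = p \/ (p xor (s /\ q))

p \/ (p xor (s /\ q))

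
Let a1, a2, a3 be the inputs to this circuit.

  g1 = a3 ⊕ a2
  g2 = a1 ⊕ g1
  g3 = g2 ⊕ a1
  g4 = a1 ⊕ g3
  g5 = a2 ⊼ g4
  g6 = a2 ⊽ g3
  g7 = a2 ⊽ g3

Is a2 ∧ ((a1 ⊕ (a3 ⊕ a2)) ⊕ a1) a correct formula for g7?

No

g1 = a3 ⊕ a2
g2 = a1 ⊕ g1 = a1 ⊕ (a3 ⊕ a2)
g3 = g2 ⊕ a1 = (a1 ⊕ (a3 ⊕ a2)) ⊕ a1
g7 = a2 ⊽ g3 = a2 ⊽ ((a1 ⊕ (a3 ⊕ a2)) ⊕ a1)
At a1=0, a2=0, a3=0: circuit gives 1, formula gives 0.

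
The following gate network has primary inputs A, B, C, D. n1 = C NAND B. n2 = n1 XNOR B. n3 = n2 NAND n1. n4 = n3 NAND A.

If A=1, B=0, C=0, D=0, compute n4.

0

n1 = 0 NAND 0 = 1
n2 = 1 XNOR 0 = 0
n3 = 0 NAND 1 = 1
n4 = 1 NAND 1 = 0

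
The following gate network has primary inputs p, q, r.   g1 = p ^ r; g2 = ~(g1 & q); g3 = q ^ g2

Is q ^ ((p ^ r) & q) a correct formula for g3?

No

g1 = p ^ r
g2 = ~(g1 & q) = ~((p ^ r) & q)
g3 = q ^ g2 = q ^ (~((p ^ r) & q))
At p=0, q=0, r=0: circuit gives 1, formula gives 0.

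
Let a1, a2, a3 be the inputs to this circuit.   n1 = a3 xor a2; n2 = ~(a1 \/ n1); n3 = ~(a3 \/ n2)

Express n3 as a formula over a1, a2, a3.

n1 = a3 xor a2
n2 = ~(a1 \/ n1) = ~(a1 \/ (a3 xor a2))
n3 = ~(a3 \/ n2) = ~(a3 \/ (~(a1 \/ (a3 xor a2))))

~(a3 \/ (~(a1 \/ (a3 xor a2))))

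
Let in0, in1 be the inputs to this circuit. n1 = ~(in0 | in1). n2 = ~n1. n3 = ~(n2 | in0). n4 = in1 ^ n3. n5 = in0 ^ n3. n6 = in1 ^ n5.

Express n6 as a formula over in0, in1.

in1 ^ (in0 ^ (~(~(~(in0 | in1)) | in0)))

n1 = ~(in0 | in1)
n2 = ~n1 = ~(~(in0 | in1))
n3 = ~(n2 | in0) = ~(~(~(in0 | in1)) | in0)
n5 = in0 ^ n3 = in0 ^ (~(~(~(in0 | in1)) | in0))
n6 = in1 ^ n5 = in1 ^ (in0 ^ (~(~(~(in0 | in1)) | in0)))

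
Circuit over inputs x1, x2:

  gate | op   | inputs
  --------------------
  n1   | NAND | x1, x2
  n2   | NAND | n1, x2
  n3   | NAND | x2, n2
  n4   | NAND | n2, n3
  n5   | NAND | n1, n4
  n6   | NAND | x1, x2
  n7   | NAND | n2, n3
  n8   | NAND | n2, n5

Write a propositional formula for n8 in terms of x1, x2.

((x1 NAND x2) NAND x2) NAND ((x1 NAND x2) NAND (((x1 NAND x2) NAND x2) NAND (x2 NAND ((x1 NAND x2) NAND x2))))

n1 = x1 NAND x2
n2 = n1 NAND x2 = (x1 NAND x2) NAND x2
n3 = x2 NAND n2 = x2 NAND ((x1 NAND x2) NAND x2)
n4 = n2 NAND n3 = ((x1 NAND x2) NAND x2) NAND (x2 NAND ((x1 NAND x2) NAND x2))
n5 = n1 NAND n4 = (x1 NAND x2) NAND (((x1 NAND x2) NAND x2) NAND (x2 NAND ((x1 NAND x2) NAND x2)))
n8 = n2 NAND n5 = ((x1 NAND x2) NAND x2) NAND ((x1 NAND x2) NAND (((x1 NAND x2) NAND x2) NAND (x2 NAND ((x1 NAND x2) NAND x2))))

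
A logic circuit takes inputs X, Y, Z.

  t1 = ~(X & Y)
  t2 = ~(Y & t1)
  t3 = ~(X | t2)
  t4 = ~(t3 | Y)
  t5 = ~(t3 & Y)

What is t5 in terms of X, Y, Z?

~((~(X | (~(Y & (~(X & Y)))))) & Y)

t1 = ~(X & Y)
t2 = ~(Y & t1) = ~(Y & (~(X & Y)))
t3 = ~(X | t2) = ~(X | (~(Y & (~(X & Y)))))
t5 = ~(t3 & Y) = ~((~(X | (~(Y & (~(X & Y)))))) & Y)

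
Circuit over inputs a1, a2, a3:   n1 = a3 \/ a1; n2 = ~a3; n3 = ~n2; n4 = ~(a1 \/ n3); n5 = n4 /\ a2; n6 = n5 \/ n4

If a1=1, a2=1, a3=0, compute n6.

0

n2 = ~0 = 1
n3 = ~1 = 0
n4 = ~(1 \/ 0) = 0
n5 = 0 /\ 1 = 0
n6 = 0 \/ 0 = 0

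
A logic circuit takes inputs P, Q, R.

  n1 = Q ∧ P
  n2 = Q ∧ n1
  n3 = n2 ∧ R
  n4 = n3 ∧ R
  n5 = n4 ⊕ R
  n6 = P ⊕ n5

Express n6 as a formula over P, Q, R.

n1 = Q ∧ P
n2 = Q ∧ n1 = Q ∧ (Q ∧ P)
n3 = n2 ∧ R = (Q ∧ (Q ∧ P)) ∧ R
n4 = n3 ∧ R = ((Q ∧ (Q ∧ P)) ∧ R) ∧ R
n5 = n4 ⊕ R = (((Q ∧ (Q ∧ P)) ∧ R) ∧ R) ⊕ R
n6 = P ⊕ n5 = P ⊕ ((((Q ∧ (Q ∧ P)) ∧ R) ∧ R) ⊕ R)

P ⊕ ((((Q ∧ (Q ∧ P)) ∧ R) ∧ R) ⊕ R)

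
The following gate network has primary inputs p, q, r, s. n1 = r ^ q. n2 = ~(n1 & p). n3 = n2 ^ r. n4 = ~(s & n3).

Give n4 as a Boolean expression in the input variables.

~(s & ((~((r ^ q) & p)) ^ r))

n1 = r ^ q
n2 = ~(n1 & p) = ~((r ^ q) & p)
n3 = n2 ^ r = (~((r ^ q) & p)) ^ r
n4 = ~(s & n3) = ~(s & ((~((r ^ q) & p)) ^ r))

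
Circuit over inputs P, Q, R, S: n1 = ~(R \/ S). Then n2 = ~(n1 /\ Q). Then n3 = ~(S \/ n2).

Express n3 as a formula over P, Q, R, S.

~(S \/ (~((~(R \/ S)) /\ Q)))

n1 = ~(R \/ S)
n2 = ~(n1 /\ Q) = ~((~(R \/ S)) /\ Q)
n3 = ~(S \/ n2) = ~(S \/ (~((~(R \/ S)) /\ Q)))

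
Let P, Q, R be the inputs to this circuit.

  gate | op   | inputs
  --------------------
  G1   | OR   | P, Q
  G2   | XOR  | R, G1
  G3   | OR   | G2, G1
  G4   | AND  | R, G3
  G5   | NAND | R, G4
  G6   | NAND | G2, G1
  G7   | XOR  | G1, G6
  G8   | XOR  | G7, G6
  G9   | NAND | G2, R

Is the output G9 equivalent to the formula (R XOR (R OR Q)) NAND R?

G1 = P OR Q
G2 = R XOR G1 = R XOR (P OR Q)
G9 = G2 NAND R = (R XOR (P OR Q)) NAND R
At P=0, Q=0, R=1: circuit gives 0, formula gives 1.

No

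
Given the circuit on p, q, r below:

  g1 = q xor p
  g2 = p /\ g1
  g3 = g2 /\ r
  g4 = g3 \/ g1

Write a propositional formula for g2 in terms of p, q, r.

p /\ (q xor p)

g1 = q xor p
g2 = p /\ g1 = p /\ (q xor p)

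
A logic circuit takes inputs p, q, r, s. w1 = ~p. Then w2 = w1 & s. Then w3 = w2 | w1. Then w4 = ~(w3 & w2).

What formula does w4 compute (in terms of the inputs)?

w1 = ~p
w2 = w1 & s = ~p & s
w3 = w2 | w1 = (~p & s) | ~p
w4 = ~(w3 & w2) = ~(((~p & s) | ~p) & (~p & s))

~(((~p & s) | ~p) & (~p & s))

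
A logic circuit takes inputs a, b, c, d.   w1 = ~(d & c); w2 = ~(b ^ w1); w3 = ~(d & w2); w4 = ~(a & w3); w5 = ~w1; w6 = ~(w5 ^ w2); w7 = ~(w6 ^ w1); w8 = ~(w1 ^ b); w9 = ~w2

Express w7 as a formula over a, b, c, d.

w1 = ~(d & c)
w2 = ~(b ^ w1) = ~(b ^ (~(d & c)))
w5 = ~w1 = ~(~(d & c))
w6 = ~(w5 ^ w2) = ~(~(~(d & c)) ^ (~(b ^ (~(d & c)))))
w7 = ~(w6 ^ w1) = ~((~(~(~(d & c)) ^ (~(b ^ (~(d & c)))))) ^ (~(d & c)))

~((~(~(~(d & c)) ^ (~(b ^ (~(d & c)))))) ^ (~(d & c)))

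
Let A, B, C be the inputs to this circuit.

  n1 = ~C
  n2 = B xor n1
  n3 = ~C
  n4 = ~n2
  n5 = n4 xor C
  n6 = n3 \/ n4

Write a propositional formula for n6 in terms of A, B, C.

n1 = ~C
n2 = B xor n1 = B xor ~C
n3 = ~C
n4 = ~n2 = ~(B xor ~C)
n6 = n3 \/ n4 = ~C \/ ~(B xor ~C)

~C \/ ~(B xor ~C)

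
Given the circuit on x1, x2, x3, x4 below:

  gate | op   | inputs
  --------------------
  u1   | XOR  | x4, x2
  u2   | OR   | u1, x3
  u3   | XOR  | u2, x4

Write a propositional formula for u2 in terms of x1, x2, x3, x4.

(x4 XOR x2) OR x3

u1 = x4 XOR x2
u2 = u1 OR x3 = (x4 XOR x2) OR x3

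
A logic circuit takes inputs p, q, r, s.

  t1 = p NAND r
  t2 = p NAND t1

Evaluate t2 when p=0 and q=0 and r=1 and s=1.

t1 = 0 NAND 1 = 1
t2 = 0 NAND 1 = 1

1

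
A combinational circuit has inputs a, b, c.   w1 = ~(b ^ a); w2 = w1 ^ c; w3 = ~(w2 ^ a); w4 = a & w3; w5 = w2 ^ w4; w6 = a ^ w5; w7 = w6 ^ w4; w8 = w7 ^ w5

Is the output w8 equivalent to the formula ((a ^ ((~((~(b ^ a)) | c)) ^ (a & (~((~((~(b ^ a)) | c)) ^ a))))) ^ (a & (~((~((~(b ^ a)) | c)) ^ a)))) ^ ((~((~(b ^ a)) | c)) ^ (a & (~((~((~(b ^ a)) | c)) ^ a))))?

No

w1 = ~(b ^ a)
w2 = w1 ^ c = (~(b ^ a)) ^ c
w3 = ~(w2 ^ a) = ~(((~(b ^ a)) ^ c) ^ a)
w4 = a & w3 = a & (~(((~(b ^ a)) ^ c) ^ a))
w5 = w2 ^ w4 = ((~(b ^ a)) ^ c) ^ (a & (~(((~(b ^ a)) ^ c) ^ a)))
w6 = a ^ w5 = a ^ (((~(b ^ a)) ^ c) ^ (a & (~(((~(b ^ a)) ^ c) ^ a))))
w7 = w6 ^ w4 = (a ^ (((~(b ^ a)) ^ c) ^ (a & (~(((~(b ^ a)) ^ c) ^ a))))) ^ (a & (~(((~(b ^ a)) ^ c) ^ a)))
w8 = w7 ^ w5 = ((a ^ (((~(b ^ a)) ^ c) ^ (a & (~(((~(b ^ a)) ^ c) ^ a))))) ^ (a & (~(((~(b ^ a)) ^ c) ^ a)))) ^ (((~(b ^ a)) ^ c) ^ (a & (~(((~(b ^ a)) ^ c) ^ a))))
At a=1, b=0, c=0: circuit gives 1, formula gives 0.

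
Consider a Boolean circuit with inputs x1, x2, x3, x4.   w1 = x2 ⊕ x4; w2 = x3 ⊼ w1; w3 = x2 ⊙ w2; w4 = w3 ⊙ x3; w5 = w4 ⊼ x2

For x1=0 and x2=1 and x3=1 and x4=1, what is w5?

w1 = 1 ⊕ 1 = 0
w2 = 1 ⊼ 0 = 1
w3 = 1 ⊙ 1 = 1
w4 = 1 ⊙ 1 = 1
w5 = 1 ⊼ 1 = 0

0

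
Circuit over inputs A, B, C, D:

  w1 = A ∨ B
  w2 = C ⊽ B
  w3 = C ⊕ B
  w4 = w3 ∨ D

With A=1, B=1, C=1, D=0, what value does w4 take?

0

w3 = 1 ⊕ 1 = 0
w4 = 0 ∨ 0 = 0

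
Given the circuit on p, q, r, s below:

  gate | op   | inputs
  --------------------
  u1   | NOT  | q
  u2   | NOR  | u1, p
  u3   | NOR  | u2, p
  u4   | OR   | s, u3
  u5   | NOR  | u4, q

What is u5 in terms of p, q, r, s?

u1 = NOT q
u2 = u1 NOR p = NOT q NOR p
u3 = u2 NOR p = (NOT q NOR p) NOR p
u4 = s OR u3 = s OR ((NOT q NOR p) NOR p)
u5 = u4 NOR q = (s OR ((NOT q NOR p) NOR p)) NOR q

(s OR ((NOT q NOR p) NOR p)) NOR q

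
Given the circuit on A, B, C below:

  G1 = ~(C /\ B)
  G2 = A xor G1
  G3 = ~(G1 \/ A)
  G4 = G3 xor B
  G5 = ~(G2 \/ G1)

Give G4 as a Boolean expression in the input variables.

(~((~(C /\ B)) \/ A)) xor B

G1 = ~(C /\ B)
G3 = ~(G1 \/ A) = ~((~(C /\ B)) \/ A)
G4 = G3 xor B = (~((~(C /\ B)) \/ A)) xor B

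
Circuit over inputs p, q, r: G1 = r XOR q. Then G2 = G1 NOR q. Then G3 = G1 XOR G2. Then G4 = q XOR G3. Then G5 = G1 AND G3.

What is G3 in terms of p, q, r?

(r XOR q) XOR ((r XOR q) NOR q)

G1 = r XOR q
G2 = G1 NOR q = (r XOR q) NOR q
G3 = G1 XOR G2 = (r XOR q) XOR ((r XOR q) NOR q)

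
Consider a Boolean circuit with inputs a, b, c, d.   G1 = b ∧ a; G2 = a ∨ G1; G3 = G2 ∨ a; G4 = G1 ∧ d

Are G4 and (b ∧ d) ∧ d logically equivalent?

G1 = b ∧ a
G4 = G1 ∧ d = (b ∧ a) ∧ d
At a=0, b=1, c=0, d=1: circuit gives 0, formula gives 1.

No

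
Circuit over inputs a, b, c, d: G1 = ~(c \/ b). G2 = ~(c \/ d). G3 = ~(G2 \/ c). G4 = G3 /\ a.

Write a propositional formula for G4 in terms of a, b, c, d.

(~((~(c \/ d)) \/ c)) /\ a

G2 = ~(c \/ d)
G3 = ~(G2 \/ c) = ~((~(c \/ d)) \/ c)
G4 = G3 /\ a = (~((~(c \/ d)) \/ c)) /\ a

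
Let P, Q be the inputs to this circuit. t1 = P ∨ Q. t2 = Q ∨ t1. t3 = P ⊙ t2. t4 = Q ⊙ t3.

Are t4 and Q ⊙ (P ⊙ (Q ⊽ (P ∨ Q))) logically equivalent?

t1 = P ∨ Q
t2 = Q ∨ t1 = Q ∨ (P ∨ Q)
t3 = P ⊙ t2 = P ⊙ (Q ∨ (P ∨ Q))
t4 = Q ⊙ t3 = Q ⊙ (P ⊙ (Q ∨ (P ∨ Q)))
At P=0, Q=0: circuit gives 0, formula gives 1.

No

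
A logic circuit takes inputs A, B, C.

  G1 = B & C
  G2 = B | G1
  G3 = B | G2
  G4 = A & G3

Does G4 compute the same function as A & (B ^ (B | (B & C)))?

No

G1 = B & C
G2 = B | G1 = B | (B & C)
G3 = B | G2 = B | (B | (B & C))
G4 = A & G3 = A & (B | (B | (B & C)))
At A=1, B=1, C=0: circuit gives 1, formula gives 0.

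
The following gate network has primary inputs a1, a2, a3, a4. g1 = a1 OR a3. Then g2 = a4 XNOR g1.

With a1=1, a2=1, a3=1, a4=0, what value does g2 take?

0

g1 = 1 OR 1 = 1
g2 = 0 XNOR 1 = 0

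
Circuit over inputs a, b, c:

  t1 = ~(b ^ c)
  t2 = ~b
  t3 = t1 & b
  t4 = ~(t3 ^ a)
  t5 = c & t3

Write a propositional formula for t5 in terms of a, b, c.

t1 = ~(b ^ c)
t3 = t1 & b = (~(b ^ c)) & b
t5 = c & t3 = c & ((~(b ^ c)) & b)

c & ((~(b ^ c)) & b)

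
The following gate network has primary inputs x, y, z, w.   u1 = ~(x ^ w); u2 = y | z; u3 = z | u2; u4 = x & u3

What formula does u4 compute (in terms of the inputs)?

x & (z | (y | z))

u2 = y | z
u3 = z | u2 = z | (y | z)
u4 = x & u3 = x & (z | (y | z))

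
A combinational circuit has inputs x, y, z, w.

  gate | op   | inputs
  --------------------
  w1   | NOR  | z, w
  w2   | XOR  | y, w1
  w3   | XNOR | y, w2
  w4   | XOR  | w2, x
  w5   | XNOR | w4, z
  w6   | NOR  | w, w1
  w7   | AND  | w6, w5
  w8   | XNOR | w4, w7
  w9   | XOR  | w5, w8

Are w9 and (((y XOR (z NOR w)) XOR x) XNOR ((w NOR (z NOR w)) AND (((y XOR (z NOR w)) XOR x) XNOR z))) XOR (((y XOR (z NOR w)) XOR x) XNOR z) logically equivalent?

Yes

w1 = z NOR w
w2 = y XOR w1 = y XOR (z NOR w)
w4 = w2 XOR x = (y XOR (z NOR w)) XOR x
w5 = w4 XNOR z = ((y XOR (z NOR w)) XOR x) XNOR z
w6 = w NOR w1 = w NOR (z NOR w)
w7 = w6 AND w5 = (w NOR (z NOR w)) AND (((y XOR (z NOR w)) XOR x) XNOR z)
w8 = w4 XNOR w7 = ((y XOR (z NOR w)) XOR x) XNOR ((w NOR (z NOR w)) AND (((y XOR (z NOR w)) XOR x) XNOR z))
w9 = w5 XOR w8 = (((y XOR (z NOR w)) XOR x) XNOR z) XOR (((y XOR (z NOR w)) XOR x) XNOR ((w NOR (z NOR w)) AND (((y XOR (z NOR w)) XOR x) XNOR z)))
At x=0, y=0, z=0, w=0: circuit gives 0, formula gives 0.
At x=0, y=0, z=1, w=0: circuit gives 1, formula gives 1.
Agrees on all 16 inputs.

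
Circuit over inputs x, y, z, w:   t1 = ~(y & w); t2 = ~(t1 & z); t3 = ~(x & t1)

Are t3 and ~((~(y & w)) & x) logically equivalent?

Yes

t1 = ~(y & w)
t3 = ~(x & t1) = ~(x & (~(y & w)))
At x=1, y=0, z=0, w=0: circuit gives 0, formula gives 0.
At x=0, y=0, z=0, w=0: circuit gives 1, formula gives 1.
Agrees on all 16 inputs.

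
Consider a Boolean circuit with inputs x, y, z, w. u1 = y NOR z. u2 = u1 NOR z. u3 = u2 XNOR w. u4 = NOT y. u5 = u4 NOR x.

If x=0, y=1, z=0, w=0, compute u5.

1

u4 = NOT 1 = 0
u5 = 0 NOR 0 = 1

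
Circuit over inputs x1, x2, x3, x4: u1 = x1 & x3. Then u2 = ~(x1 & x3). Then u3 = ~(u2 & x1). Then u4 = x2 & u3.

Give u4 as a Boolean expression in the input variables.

x2 & (~((~(x1 & x3)) & x1))

u2 = ~(x1 & x3)
u3 = ~(u2 & x1) = ~((~(x1 & x3)) & x1)
u4 = x2 & u3 = x2 & (~((~(x1 & x3)) & x1))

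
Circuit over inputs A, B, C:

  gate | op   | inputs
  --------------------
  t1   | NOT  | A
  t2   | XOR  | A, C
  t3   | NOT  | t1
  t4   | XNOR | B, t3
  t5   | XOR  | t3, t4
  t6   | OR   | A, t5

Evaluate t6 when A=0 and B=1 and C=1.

0

t1 = NOT 0 = 1
t3 = NOT 1 = 0
t4 = 1 XNOR 0 = 0
t5 = 0 XOR 0 = 0
t6 = 0 OR 0 = 0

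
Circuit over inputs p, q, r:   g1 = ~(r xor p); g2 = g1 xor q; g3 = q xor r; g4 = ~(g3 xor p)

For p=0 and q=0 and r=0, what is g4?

1

g3 = 0 xor 0 = 0
g4 = ~(0 xor 0) = 1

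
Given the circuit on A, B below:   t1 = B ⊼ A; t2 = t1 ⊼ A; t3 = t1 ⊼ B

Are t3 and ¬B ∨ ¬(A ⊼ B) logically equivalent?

t1 = B ⊼ A
t3 = t1 ⊼ B = (B ⊼ A) ⊼ B
At A=0, B=1: circuit gives 0, formula gives 0.
At A=0, B=0: circuit gives 1, formula gives 1.
Agrees on all 4 inputs.

Yes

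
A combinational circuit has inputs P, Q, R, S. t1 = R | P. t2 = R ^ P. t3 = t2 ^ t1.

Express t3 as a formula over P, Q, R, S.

t1 = R | P
t2 = R ^ P
t3 = t2 ^ t1 = (R ^ P) ^ (R | P)

(R ^ P) ^ (R | P)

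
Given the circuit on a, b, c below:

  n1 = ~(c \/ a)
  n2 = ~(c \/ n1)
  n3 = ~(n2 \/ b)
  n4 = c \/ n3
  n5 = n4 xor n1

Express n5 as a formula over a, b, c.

n1 = ~(c \/ a)
n2 = ~(c \/ n1) = ~(c \/ (~(c \/ a)))
n3 = ~(n2 \/ b) = ~((~(c \/ (~(c \/ a)))) \/ b)
n4 = c \/ n3 = c \/ (~((~(c \/ (~(c \/ a)))) \/ b))
n5 = n4 xor n1 = (c \/ (~((~(c \/ (~(c \/ a)))) \/ b))) xor (~(c \/ a))

(c \/ (~((~(c \/ (~(c \/ a)))) \/ b))) xor (~(c \/ a))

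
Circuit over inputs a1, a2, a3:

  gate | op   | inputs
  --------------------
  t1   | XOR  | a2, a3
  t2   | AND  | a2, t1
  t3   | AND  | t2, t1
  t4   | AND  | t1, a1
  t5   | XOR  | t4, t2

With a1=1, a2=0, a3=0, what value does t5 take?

t1 = 0 XOR 0 = 0
t2 = 0 AND 0 = 0
t4 = 0 AND 1 = 0
t5 = 0 XOR 0 = 0

0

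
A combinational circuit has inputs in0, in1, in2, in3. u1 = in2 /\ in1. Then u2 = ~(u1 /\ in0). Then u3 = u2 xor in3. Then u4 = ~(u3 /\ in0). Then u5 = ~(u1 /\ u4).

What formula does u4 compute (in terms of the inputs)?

~(((~((in2 /\ in1) /\ in0)) xor in3) /\ in0)

u1 = in2 /\ in1
u2 = ~(u1 /\ in0) = ~((in2 /\ in1) /\ in0)
u3 = u2 xor in3 = (~((in2 /\ in1) /\ in0)) xor in3
u4 = ~(u3 /\ in0) = ~(((~((in2 /\ in1) /\ in0)) xor in3) /\ in0)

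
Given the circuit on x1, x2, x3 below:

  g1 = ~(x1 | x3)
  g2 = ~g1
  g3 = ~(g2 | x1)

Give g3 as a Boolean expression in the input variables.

g1 = ~(x1 | x3)
g2 = ~g1 = ~(~(x1 | x3))
g3 = ~(g2 | x1) = ~(~(~(x1 | x3)) | x1)

~(~(~(x1 | x3)) | x1)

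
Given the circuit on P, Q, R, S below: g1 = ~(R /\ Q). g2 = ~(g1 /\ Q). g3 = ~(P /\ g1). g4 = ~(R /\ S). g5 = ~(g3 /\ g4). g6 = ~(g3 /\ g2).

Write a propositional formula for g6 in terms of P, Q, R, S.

g1 = ~(R /\ Q)
g2 = ~(g1 /\ Q) = ~((~(R /\ Q)) /\ Q)
g3 = ~(P /\ g1) = ~(P /\ (~(R /\ Q)))
g6 = ~(g3 /\ g2) = ~((~(P /\ (~(R /\ Q)))) /\ (~((~(R /\ Q)) /\ Q)))

~((~(P /\ (~(R /\ Q)))) /\ (~((~(R /\ Q)) /\ Q)))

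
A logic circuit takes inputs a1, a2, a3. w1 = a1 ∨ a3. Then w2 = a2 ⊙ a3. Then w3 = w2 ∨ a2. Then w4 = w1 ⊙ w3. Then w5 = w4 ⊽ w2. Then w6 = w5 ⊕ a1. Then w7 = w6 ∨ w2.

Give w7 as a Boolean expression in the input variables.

w1 = a1 ∨ a3
w2 = a2 ⊙ a3
w3 = w2 ∨ a2 = (a2 ⊙ a3) ∨ a2
w4 = w1 ⊙ w3 = (a1 ∨ a3) ⊙ ((a2 ⊙ a3) ∨ a2)
w5 = w4 ⊽ w2 = ((a1 ∨ a3) ⊙ ((a2 ⊙ a3) ∨ a2)) ⊽ (a2 ⊙ a3)
w6 = w5 ⊕ a1 = (((a1 ∨ a3) ⊙ ((a2 ⊙ a3) ∨ a2)) ⊽ (a2 ⊙ a3)) ⊕ a1
w7 = w6 ∨ w2 = ((((a1 ∨ a3) ⊙ ((a2 ⊙ a3) ∨ a2)) ⊽ (a2 ⊙ a3)) ⊕ a1) ∨ (a2 ⊙ a3)

((((a1 ∨ a3) ⊙ ((a2 ⊙ a3) ∨ a2)) ⊽ (a2 ⊙ a3)) ⊕ a1) ∨ (a2 ⊙ a3)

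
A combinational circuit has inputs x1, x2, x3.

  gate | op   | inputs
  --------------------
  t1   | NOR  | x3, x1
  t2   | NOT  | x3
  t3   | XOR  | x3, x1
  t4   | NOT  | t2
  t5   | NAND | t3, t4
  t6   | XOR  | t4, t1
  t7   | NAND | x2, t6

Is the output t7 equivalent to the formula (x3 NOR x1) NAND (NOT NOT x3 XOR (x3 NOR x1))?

No

t1 = x3 NOR x1
t2 = NOT x3
t4 = NOT t2 = NOT NOT x3
t6 = t4 XOR t1 = NOT NOT x3 XOR (x3 NOR x1)
t7 = x2 NAND t6 = x2 NAND (NOT NOT x3 XOR (x3 NOR x1))
At x1=0, x2=0, x3=0: circuit gives 1, formula gives 0.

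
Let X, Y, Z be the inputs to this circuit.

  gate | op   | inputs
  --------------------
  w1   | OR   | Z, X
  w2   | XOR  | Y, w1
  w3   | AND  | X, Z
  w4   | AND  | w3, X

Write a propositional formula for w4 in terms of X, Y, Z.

(X AND Z) AND X

w3 = X AND Z
w4 = w3 AND X = (X AND Z) AND X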